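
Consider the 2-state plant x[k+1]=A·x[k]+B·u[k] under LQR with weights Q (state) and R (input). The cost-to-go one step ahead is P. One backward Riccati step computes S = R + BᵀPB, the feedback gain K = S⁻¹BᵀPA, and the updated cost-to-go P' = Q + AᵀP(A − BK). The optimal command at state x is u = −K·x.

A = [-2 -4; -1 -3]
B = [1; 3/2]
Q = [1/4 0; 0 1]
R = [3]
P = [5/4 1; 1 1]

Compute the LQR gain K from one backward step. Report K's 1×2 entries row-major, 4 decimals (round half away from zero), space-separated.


BᵀP = [2.7500 2.5000]
S = R + BᵀPB = [3] + [6.5000] = [9.5000]
BᵀPA = [-8.0000 -18.5000]
K = S⁻¹·BᵀPA = [-0.8421 -1.9474]
A−BK = [-1.1579 -2.0526; 0.2632 -0.0789]
AᵀP(A−BK) = [3.2632 7.4211; 7.4211 16.9737]
P' = Q + AᵀP(A−BK) = [3.5132 7.4211; 7.4211 17.9737]
tr(P') = 21.4868

-0.8421 -1.9474


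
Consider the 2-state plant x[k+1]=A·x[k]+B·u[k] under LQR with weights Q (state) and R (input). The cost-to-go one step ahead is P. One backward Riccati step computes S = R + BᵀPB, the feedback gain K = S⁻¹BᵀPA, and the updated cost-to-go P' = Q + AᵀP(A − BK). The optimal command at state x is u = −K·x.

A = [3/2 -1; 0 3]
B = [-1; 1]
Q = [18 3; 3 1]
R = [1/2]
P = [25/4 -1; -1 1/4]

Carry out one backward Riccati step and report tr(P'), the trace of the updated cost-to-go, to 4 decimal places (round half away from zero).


BᵀP = [-7.2500 1.2500]
S = R + BᵀPB = [1/2] + [8.5000] = [9.0000]
BᵀPA = [-10.8750 11.0000]
K = S⁻¹·BᵀPA = [-1.2083 1.2222]
A−BK = [0.2917 0.2222; 1.2083 1.7778]
AᵀP(A−BK) = [0.9219 -0.5833; -0.5833 1.0556]
P' = Q + AᵀP(A−BK) = [18.9219 2.4167; 2.4167 2.0556]
tr(P') = 20.9774

20.9774


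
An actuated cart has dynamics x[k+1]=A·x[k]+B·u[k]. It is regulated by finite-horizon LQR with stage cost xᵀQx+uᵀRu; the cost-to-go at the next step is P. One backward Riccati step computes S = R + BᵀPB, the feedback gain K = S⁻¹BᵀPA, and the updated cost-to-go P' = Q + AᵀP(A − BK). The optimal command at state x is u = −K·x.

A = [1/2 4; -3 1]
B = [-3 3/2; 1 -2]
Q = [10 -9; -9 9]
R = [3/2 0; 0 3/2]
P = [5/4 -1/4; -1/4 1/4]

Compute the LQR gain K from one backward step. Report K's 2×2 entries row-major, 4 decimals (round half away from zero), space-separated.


-0.1024 -0.9542 0.4394 0.1456

BᵀP = [-4.0000 1.0000; 2.3750 -0.8750]
S = R + BᵀPB = [3/2 0; 0 3/2] + [13.0000 -8.0000; -8.0000 5.3125] = [14.5000 -8.0000; -8.0000 6.8125]
BᵀPA = [-5.0000 -15.0000; 3.8125 8.6250]
K = S⁻¹·BᵀPA = [-0.1024 -0.9542; 0.4394 0.1456]
A−BK = [-0.4663 0.9191; -2.0189 2.2453]
AᵀP(A−BK) = [1.1253 -0.7008; -0.7008 2.6819]
P' = Q + AᵀP(A−BK) = [11.1253 -9.7008; -9.7008 11.6819]
tr(P') = 22.8073


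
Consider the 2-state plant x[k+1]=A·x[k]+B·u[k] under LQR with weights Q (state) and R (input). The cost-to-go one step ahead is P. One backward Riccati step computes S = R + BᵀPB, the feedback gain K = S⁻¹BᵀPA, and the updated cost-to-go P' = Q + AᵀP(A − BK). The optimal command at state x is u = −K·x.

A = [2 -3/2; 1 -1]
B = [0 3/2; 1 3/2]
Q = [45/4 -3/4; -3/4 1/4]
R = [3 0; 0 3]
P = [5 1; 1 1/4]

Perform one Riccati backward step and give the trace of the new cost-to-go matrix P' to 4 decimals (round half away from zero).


BᵀP = [1.0000 0.2500; 9.0000 1.8750]
S = R + BᵀPB = [3 0; 0 3] + [0.2500 1.8750; 1.8750 16.3125] = [3.2500 1.8750; 1.8750 19.3125]
BᵀPA = [2.2500 -1.7500; 19.8750 -15.3750]
K = S⁻¹·BᵀPA = [0.1044 -0.0839; 1.0190 -0.7880]
A−BK = [0.4715 -0.3180; -0.6329 0.2658]
AᵀP(A−BK) = [3.7627 -2.9003; -2.9003 2.2381]
P' = Q + AᵀP(A−BK) = [15.0127 -3.6503; -3.6503 2.4881]
tr(P') = 17.5008

17.5008


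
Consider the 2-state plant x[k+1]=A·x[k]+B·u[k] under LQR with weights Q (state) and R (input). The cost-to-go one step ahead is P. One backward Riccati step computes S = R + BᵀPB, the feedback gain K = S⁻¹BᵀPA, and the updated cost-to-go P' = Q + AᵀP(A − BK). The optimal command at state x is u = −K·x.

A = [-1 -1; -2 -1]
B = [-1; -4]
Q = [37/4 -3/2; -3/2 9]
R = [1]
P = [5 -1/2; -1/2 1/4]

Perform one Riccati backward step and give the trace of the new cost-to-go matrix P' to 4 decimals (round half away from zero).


BᵀP = [-3.0000 -0.5000]
S = R + BᵀPB = [1] + [5.0000] = [6.0000]
BᵀPA = [4.0000 3.5000]
K = S⁻¹·BᵀPA = [0.6667 0.5833]
A−BK = [-0.3333 -0.4167; 0.6667 1.3333]
AᵀP(A−BK) = [1.3333 1.6667; 1.6667 2.2083]
P' = Q + AᵀP(A−BK) = [10.5833 0.1667; 0.1667 11.2083]
tr(P') = 21.7917

21.7917


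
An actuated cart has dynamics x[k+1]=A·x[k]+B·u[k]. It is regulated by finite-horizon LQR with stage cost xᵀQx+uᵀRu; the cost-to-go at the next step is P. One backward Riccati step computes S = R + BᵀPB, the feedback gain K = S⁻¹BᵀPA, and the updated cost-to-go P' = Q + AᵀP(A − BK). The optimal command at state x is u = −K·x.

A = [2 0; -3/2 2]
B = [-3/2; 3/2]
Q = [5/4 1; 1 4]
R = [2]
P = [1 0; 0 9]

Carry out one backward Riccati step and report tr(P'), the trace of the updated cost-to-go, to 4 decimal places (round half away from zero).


13.6811

BᵀP = [-1.5000 13.5000]
S = R + BᵀPB = [2] + [22.5000] = [24.5000]
BᵀPA = [-23.2500 27.0000]
K = S⁻¹·BᵀPA = [-0.9490 1.1020]
A−BK = [0.5765 1.6531; -0.0765 0.3469]
AᵀP(A−BK) = [2.1862 -1.3776; -1.3776 6.2449]
P' = Q + AᵀP(A−BK) = [3.4362 -0.3776; -0.3776 10.2449]
tr(P') = 13.6811


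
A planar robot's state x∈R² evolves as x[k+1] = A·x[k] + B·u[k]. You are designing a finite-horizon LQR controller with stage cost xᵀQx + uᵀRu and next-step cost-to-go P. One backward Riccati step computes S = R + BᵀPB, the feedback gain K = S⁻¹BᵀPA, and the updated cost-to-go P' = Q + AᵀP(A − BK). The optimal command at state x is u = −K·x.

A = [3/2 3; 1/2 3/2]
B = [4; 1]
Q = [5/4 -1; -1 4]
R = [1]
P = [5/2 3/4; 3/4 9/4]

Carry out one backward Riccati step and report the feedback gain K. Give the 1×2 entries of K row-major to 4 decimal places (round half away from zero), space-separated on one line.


BᵀP = [10.7500 5.2500]
S = R + BᵀPB = [1] + [48.2500] = [49.2500]
BᵀPA = [18.7500 40.1250]
K = S⁻¹·BᵀPA = [0.3807 0.8147]
A−BK = [-0.0228 -0.2589; 0.1193 0.6853]
AᵀP(A−BK) = [0.1742 0.4740; 0.4740 1.6218]
P' = Q + AᵀP(A−BK) = [1.4242 -0.5260; -0.5260 5.6218]
tr(P') = 7.0460

0.3807 0.8147


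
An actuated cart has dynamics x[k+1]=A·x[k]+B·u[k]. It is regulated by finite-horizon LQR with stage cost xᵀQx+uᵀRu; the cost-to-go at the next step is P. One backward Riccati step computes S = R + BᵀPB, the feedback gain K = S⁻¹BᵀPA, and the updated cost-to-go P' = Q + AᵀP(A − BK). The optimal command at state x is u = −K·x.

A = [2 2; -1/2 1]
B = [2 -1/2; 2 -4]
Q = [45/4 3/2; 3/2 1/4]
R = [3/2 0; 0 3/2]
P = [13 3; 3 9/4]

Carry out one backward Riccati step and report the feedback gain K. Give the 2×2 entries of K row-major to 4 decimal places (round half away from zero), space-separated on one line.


BᵀP = [32.0000 10.5000; -18.5000 -10.5000]
S = R + BᵀPB = [3/2 0; 0 3/2] + [85.0000 -58.0000; -58.0000 51.2500] = [86.5000 -58.0000; -58.0000 52.7500]
BᵀPA = [58.7500 74.5000; -31.7500 -47.5000]
K = S⁻¹·BᵀPA = [1.0490 0.9800; 0.5515 0.1770]
A−BK = [0.1778 0.1286; -0.3921 -0.2518]
AᵀP(A−BK) = [2.4452 1.9222; 1.9222 1.6508]
P' = Q + AᵀP(A−BK) = [13.6952 3.4222; 3.4222 1.9008]
tr(P') = 15.5961

1.0490 0.9800 0.5515 0.1770


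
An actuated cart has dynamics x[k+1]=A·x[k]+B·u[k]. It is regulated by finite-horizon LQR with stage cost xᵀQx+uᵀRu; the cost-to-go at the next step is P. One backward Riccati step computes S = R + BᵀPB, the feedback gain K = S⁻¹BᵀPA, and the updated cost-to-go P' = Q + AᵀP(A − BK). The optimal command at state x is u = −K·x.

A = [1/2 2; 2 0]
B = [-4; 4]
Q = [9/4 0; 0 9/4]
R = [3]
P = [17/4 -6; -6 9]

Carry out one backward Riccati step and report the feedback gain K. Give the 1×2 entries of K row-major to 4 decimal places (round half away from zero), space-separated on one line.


0.2445 -0.2015

BᵀP = [-41.0000 60.0000]
S = R + BᵀPB = [3] + [404.0000] = [407.0000]
BᵀPA = [99.5000 -82.0000]
K = S⁻¹·BᵀPA = [0.2445 -0.2015]
A−BK = [1.4779 1.1941; 1.0221 0.8059]
AᵀP(A−BK) = [0.7376 0.2967; 0.2967 0.4791]
P' = Q + AᵀP(A−BK) = [2.9876 0.2967; 0.2967 2.7291]
tr(P') = 5.7167


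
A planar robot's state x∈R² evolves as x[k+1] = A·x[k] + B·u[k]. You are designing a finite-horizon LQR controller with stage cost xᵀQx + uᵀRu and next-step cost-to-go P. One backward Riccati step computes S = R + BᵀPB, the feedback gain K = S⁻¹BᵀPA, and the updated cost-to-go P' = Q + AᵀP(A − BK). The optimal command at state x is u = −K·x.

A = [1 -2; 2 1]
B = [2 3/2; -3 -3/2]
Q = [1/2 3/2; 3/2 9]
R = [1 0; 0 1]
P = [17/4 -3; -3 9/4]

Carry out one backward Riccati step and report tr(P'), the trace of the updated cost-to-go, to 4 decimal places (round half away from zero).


BᵀP = [17.5000 -12.7500; 10.8750 -7.8750]
S = R + BᵀPB = [1 0; 0 1] + [73.2500 45.3750; 45.3750 28.1250] = [74.2500 45.3750; 45.3750 29.1250]
BᵀPA = [-8.0000 -47.7500; -4.8750 -29.6250]
K = S⁻¹·BᵀPA = [-0.1138 -0.4485; 0.0100 -0.3184]
A−BK = [1.2127 -0.6254; 1.6735 -0.8232]
AᵀP(A−BK) = [0.3879 -0.1404; -0.1404 0.4006]
P' = Q + AᵀP(A−BK) = [0.8879 1.3596; 1.3596 9.4006]
tr(P') = 10.2885

10.2885


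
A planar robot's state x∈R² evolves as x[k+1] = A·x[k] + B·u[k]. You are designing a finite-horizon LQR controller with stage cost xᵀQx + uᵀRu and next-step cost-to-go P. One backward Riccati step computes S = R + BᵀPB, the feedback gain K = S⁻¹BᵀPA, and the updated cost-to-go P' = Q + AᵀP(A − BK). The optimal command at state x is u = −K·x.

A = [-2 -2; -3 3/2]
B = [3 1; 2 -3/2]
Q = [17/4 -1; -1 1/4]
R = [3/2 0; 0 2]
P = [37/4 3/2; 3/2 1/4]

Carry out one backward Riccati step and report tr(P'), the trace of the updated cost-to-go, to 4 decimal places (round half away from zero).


5.7525

BᵀP = [30.7500 5.0000; 7.0000 1.1250]
S = R + BᵀPB = [3/2 0; 0 2] + [102.2500 23.2500; 23.2500 5.3125] = [103.7500 23.2500; 23.2500 7.3125]
BᵀPA = [-76.5000 -54.0000; -17.3750 -12.3125]
K = S⁻¹·BᵀPA = [-0.7127 -0.4980; -0.1102 -0.1005]
A−BK = [0.2482 -0.4056; -1.7400 2.3452]
AᵀP(A−BK) = [0.8173 0.5349; 0.5349 0.4352]
P' = Q + AᵀP(A−BK) = [5.0673 -0.4651; -0.4651 0.6852]
tr(P') = 5.7525


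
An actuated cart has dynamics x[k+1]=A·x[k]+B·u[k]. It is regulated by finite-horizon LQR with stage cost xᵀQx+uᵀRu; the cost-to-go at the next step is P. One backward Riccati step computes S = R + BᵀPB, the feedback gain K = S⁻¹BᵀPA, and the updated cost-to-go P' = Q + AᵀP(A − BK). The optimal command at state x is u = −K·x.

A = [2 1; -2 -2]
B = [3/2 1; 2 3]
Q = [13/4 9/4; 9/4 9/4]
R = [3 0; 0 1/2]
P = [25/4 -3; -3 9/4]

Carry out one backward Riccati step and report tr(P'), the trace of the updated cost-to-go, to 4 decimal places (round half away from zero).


32.7490

BᵀP = [3.3750 0.0000; -2.7500 3.7500]
S = R + BᵀPB = [3 0; 0 1/2] + [5.0625 3.3750; 3.3750 8.5000] = [8.0625 3.3750; 3.3750 9.0000]
BᵀPA = [6.7500 3.3750; -13.0000 -10.2500]
K = S⁻¹·BᵀPA = [1.7103 1.0621; -2.0858 -1.5372]
A−BK = [1.5203 0.9441; 0.8368 0.4874]
AᵀP(A−BK) = [19.3395 12.3479; 12.3479 7.9096]
P' = Q + AᵀP(A−BK) = [22.5895 14.5979; 14.5979 10.1596]
tr(P') = 32.7490


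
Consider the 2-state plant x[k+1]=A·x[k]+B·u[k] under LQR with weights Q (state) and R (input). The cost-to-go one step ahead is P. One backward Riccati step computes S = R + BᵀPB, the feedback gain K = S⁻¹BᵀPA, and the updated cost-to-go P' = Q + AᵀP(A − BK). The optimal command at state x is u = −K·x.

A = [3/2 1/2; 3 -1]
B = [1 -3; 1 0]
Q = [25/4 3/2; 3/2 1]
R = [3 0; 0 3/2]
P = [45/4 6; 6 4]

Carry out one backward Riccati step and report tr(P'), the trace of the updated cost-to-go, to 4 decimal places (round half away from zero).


14.2557

BᵀP = [17.2500 10.0000; -33.7500 -18.0000]
S = R + BᵀPB = [3 0; 0 3/2] + [27.2500 -51.7500; -51.7500 101.2500] = [30.2500 -51.7500; -51.7500 102.7500]
BᵀPA = [55.8750 -1.3750; -104.6250 1.1250]
K = S⁻¹·BᵀPA = [0.7598 -0.1931; -0.6356 -0.0863]
A−BK = [-1.1665 0.4342; 2.2402 -0.8069]
AᵀP(A−BK) = [6.3616 -1.8027; -1.8027 0.6441]
P' = Q + AᵀP(A−BK) = [12.6116 -0.3027; -0.3027 1.6441]
tr(P') = 14.2557


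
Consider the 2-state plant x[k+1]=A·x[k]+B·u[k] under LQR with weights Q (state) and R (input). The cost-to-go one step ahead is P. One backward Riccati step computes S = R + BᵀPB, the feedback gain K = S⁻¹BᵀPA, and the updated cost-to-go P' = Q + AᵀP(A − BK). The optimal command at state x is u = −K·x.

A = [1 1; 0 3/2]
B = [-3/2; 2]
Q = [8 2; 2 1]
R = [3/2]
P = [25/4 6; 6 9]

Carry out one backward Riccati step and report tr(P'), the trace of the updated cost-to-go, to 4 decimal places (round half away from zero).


BᵀP = [2.6250 9.0000]
S = R + BᵀPB = [3/2] + [14.0625] = [15.5625]
BᵀPA = [2.6250 16.1250]
K = S⁻¹·BᵀPA = [0.1687 1.0361]
A−BK = [1.2530 2.5542; -0.3373 -0.5723]
AᵀP(A−BK) = [5.8072 12.5301; 12.5301 27.7922]
P' = Q + AᵀP(A−BK) = [13.8072 14.5301; 14.5301 28.7922]
tr(P') = 42.5994

42.5994


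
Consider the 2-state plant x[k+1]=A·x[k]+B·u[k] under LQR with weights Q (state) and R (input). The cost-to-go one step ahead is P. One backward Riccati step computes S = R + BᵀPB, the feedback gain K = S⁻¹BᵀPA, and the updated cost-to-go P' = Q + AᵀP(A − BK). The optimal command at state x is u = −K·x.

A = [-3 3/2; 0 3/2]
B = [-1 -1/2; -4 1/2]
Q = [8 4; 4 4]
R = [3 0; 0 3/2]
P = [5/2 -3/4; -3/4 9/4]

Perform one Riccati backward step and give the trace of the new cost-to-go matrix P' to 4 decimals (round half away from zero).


28.1845

BᵀP = [0.5000 -8.2500; -1.6250 1.5000]
S = R + BᵀPB = [3 0; 0 3/2] + [32.5000 -4.3750; -4.3750 1.5625] = [35.5000 -4.3750; -4.3750 3.0625]
BᵀPA = [-1.5000 -11.6250; 4.8750 -0.1875]
K = S⁻¹·BᵀPA = [0.1868 -0.4066; 1.8587 -0.6421]
A−BK = [-1.8838 0.7724; -0.1821 0.1947]
AᵀP(A−BK) = [13.7190 -5.3548; -5.3548 2.4655]
P' = Q + AᵀP(A−BK) = [21.7190 -1.3548; -1.3548 6.4655]
tr(P') = 28.1845


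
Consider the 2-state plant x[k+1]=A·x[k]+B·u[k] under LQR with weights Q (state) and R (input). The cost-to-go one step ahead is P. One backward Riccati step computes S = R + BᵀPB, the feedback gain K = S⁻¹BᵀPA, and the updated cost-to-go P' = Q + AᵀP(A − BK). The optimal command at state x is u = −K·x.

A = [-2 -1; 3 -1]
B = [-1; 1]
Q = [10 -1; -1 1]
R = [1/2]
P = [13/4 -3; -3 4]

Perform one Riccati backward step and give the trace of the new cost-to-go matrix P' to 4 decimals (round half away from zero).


BᵀP = [-6.2500 7.0000]
S = R + BᵀPB = [1/2] + [13.2500] = [13.7500]
BᵀPA = [33.5000 -0.7500]
K = S⁻¹·BᵀPA = [2.4364 -0.0545]
A−BK = [0.4364 -1.0545; 0.5636 -0.9455]
AᵀP(A−BK) = [3.3818 -0.6727; -0.6727 1.2091]
P' = Q + AᵀP(A−BK) = [13.3818 -1.6727; -1.6727 2.2091]
tr(P') = 15.5909

15.5909


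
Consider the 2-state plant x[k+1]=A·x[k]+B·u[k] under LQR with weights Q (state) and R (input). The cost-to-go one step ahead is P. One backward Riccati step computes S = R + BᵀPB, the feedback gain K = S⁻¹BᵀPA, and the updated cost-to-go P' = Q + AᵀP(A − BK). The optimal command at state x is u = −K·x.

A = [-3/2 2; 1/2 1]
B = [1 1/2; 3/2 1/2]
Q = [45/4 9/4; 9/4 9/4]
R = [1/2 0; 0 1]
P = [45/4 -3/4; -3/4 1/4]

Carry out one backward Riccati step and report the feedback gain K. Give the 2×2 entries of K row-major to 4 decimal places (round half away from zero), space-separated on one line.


BᵀP = [10.1250 -0.3750; 5.2500 -0.2500]
S = R + BᵀPB = [1/2 0; 0 1] + [9.5625 4.8750; 4.8750 2.5000] = [10.0625 4.8750; 4.8750 3.5000]
BᵀPA = [-15.3750 19.8750; -8.0000 10.2500]
K = S⁻¹·BᵀPA = [-1.2933 1.7108; -0.4843 0.5457]
A−BK = [0.0355 0.0164; 2.6821 -1.8390]
AᵀP(A−BK) = [2.7408 -2.5812; -2.5812 2.6548]
P' = Q + AᵀP(A−BK) = [13.9908 -0.3312; -0.3312 4.9048]
tr(P') = 18.8956

-1.2933 1.7108 -0.4843 0.5457


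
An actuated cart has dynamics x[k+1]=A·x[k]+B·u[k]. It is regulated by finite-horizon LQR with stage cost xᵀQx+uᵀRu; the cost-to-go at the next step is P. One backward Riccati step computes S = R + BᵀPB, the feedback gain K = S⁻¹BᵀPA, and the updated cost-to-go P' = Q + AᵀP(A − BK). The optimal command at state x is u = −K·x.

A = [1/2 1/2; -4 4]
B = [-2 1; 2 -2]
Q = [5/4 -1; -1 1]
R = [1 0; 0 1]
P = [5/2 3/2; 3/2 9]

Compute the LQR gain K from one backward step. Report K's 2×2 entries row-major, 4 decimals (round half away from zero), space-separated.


BᵀP = [-2.0000 15.0000; -0.5000 -16.5000]
S = R + BᵀPB = [1 0; 0 1] + [34.0000 -32.0000; -32.0000 32.5000] = [35.0000 -32.0000; -32.0000 33.5000]
BᵀPA = [-61.0000 59.0000; 65.7500 -66.2500]
K = S⁻¹·BᵀPA = [0.4074 -0.9663; 2.3519 -2.9007]
A−BK = [-1.0370 1.4680; -0.1111 0.1313]
AᵀP(A−BK) = [8.8426 -11.6019; -11.6019 15.4689]
P' = Q + AᵀP(A−BK) = [10.0926 -12.6019; -12.6019 16.4689]
tr(P') = 26.5614

0.4074 -0.9663 2.3519 -2.9007


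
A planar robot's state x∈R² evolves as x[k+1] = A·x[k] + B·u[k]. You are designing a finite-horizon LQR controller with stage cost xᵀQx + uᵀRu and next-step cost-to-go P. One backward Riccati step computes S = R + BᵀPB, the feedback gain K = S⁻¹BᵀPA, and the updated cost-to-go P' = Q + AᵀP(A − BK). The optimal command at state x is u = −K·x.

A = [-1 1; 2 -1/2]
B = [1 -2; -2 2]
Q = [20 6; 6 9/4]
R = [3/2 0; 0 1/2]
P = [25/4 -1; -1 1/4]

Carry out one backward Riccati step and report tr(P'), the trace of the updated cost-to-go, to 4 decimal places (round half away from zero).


22.5649

BᵀP = [8.2500 -1.5000; -14.5000 2.5000]
S = R + BᵀPB = [3/2 0; 0 1/2] + [11.2500 -19.5000; -19.5000 34.0000] = [12.7500 -19.5000; -19.5000 34.5000]
BᵀPA = [-11.2500 9.0000; 19.5000 -15.7500]
K = S⁻¹·BᵀPA = [-0.1321 0.0566; 0.4906 -0.4245]
A−BK = [0.1132 0.0943; 0.7547 0.4623]
AᵀP(A−BK) = [0.1981 -0.0849; -0.0849 0.1167]
P' = Q + AᵀP(A−BK) = [20.1981 5.9151; 5.9151 2.3667]
tr(P') = 22.5649


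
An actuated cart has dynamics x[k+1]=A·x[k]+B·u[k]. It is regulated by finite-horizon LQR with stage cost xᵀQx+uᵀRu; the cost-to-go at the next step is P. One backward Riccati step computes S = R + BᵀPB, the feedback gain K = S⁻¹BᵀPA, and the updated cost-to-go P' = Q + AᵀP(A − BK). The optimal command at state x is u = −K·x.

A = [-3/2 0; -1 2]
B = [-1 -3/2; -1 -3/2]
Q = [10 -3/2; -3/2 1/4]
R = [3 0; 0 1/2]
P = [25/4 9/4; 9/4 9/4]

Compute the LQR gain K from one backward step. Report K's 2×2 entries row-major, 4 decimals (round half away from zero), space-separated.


BᵀP = [-8.5000 -4.5000; -12.7500 -6.7500]
S = R + BᵀPB = [3 0; 0 1/2] + [13.0000 19.5000; 19.5000 29.2500] = [16.0000 19.5000; 19.5000 29.7500]
BᵀPA = [17.2500 -9.0000; 25.8750 -13.5000]
K = S⁻¹·BᵀPA = [0.0901 -0.0470; 0.8107 -0.4230]
A−BK = [-0.1939 -0.6815; 0.3061 1.3185]
AᵀP(A−BK) = [0.5317 0.5052; 0.5052 2.8668]
P' = Q + AᵀP(A−BK) = [10.5317 -0.9948; -0.9948 3.1168]
tr(P') = 13.6485

0.0901 -0.0470 0.8107 -0.4230


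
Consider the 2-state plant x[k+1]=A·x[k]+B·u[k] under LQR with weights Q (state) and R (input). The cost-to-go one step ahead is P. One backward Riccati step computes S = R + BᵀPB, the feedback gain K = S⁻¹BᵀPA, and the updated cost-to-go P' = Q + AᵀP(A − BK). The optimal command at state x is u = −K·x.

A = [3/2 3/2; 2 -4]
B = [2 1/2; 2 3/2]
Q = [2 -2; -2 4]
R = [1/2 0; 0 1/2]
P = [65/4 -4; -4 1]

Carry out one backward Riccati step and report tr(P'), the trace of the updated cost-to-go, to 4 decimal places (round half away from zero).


BᵀP = [24.5000 -6.0000; 2.1250 -0.5000]
S = R + BᵀPB = [1/2 0; 0 1/2] + [37.0000 3.2500; 3.2500 0.3125] = [37.5000 3.2500; 3.2500 0.8125]
BᵀPA = [24.7500 60.7500; 2.1875 5.1875]
K = S⁻¹·BᵀPA = [0.6531 1.6327; 0.0801 -0.1460]
A−BK = [0.1538 -1.6923; 0.5738 -7.0463]
AᵀP(A−BK) = [0.2241 0.4737; 0.4737 2.1362]
P' = Q + AᵀP(A−BK) = [2.2241 -1.5263; -1.5263 6.1362]
tr(P') = 8.3603

8.3603


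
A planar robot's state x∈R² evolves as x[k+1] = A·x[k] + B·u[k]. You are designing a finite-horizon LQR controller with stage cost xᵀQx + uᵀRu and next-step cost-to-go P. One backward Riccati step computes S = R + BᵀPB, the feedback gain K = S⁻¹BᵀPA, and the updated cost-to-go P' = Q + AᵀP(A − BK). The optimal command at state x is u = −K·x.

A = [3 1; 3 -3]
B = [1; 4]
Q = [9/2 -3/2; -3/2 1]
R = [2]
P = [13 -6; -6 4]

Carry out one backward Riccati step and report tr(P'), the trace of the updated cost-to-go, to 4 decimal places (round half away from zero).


BᵀP = [-11.0000 10.0000]
S = R + BᵀPB = [2] + [29.0000] = [31.0000]
BᵀPA = [-3.0000 -41.0000]
K = S⁻¹·BᵀPA = [-0.0968 -1.3226]
A−BK = [3.0968 2.3226; 3.3871 2.2903]
AᵀP(A−BK) = [44.7097 35.0323; 35.0323 30.7742]
P' = Q + AᵀP(A−BK) = [49.2097 33.5323; 33.5323 31.7742]
tr(P') = 80.9839

80.9839


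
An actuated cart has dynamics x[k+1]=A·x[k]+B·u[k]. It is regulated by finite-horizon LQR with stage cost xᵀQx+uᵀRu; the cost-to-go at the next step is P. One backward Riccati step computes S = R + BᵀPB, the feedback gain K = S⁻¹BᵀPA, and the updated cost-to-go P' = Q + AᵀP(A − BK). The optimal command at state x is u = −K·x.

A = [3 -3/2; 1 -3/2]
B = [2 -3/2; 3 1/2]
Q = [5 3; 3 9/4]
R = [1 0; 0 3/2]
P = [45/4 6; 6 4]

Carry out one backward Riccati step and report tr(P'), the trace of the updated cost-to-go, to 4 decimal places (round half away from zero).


9.4740

BᵀP = [40.5000 24.0000; -13.8750 -7.0000]
S = R + BᵀPB = [1 0; 0 3/2] + [153.0000 -48.7500; -48.7500 17.3125] = [154.0000 -48.7500; -48.7500 18.8125]
BᵀPA = [145.5000 -96.7500; -48.6250 31.3125]
K = S⁻¹·BᵀPA = [0.7045 -0.5641; -0.7590 0.2028]
A−BK = [0.4524 -0.0677; -0.7341 0.0908]
AᵀP(A−BK) = [1.8334 -0.6948; -0.6948 0.3906]
P' = Q + AᵀP(A−BK) = [6.8334 2.3052; 2.3052 2.6406]
tr(P') = 9.4740


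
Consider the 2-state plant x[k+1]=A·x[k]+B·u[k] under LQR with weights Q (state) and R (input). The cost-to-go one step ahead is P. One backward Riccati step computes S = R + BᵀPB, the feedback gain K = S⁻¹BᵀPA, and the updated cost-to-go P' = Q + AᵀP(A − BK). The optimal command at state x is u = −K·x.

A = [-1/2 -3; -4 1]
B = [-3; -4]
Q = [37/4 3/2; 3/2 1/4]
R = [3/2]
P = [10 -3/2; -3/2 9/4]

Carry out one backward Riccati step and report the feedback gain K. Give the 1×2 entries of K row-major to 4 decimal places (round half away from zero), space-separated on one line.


BᵀP = [-24.0000 -4.5000]
S = R + BᵀPB = [3/2] + [90.0000] = [91.5000]
BᵀPA = [30.0000 67.5000]
K = S⁻¹·BᵀPA = [0.3279 0.7377]
A−BK = [0.4836 -0.7869; -2.6885 3.9508]
AᵀP(A−BK) = [22.6639 -33.3811; -33.3811 51.4549]
P' = Q + AᵀP(A−BK) = [31.9139 -31.8811; -31.8811 51.7049]
tr(P') = 83.6189

0.3279 0.7377


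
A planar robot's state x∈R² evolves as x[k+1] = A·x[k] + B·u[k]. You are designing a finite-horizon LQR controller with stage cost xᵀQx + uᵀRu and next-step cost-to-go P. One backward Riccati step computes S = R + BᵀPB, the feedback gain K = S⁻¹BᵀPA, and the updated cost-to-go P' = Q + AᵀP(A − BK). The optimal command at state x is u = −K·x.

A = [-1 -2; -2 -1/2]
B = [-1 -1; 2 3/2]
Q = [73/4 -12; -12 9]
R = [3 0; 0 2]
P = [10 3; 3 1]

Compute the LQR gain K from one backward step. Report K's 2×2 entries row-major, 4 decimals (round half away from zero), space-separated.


0.5125 0.7625 1.3750 1.8750

BᵀP = [-4.0000 -1.0000; -5.5000 -1.5000]
S = R + BᵀPB = [3 0; 0 2] + [2.0000 2.5000; 2.5000 3.2500] = [5.0000 2.5000; 2.5000 5.2500]
BᵀPA = [6.0000 8.5000; 8.5000 11.7500]
K = S⁻¹·BᵀPA = [0.5125 0.7625; 1.3750 1.8750]
A−BK = [0.8875 0.6375; -5.0875 -4.8375]
AᵀP(A−BK) = [11.2375 13.9875; 13.9875 17.7375]
P' = Q + AᵀP(A−BK) = [29.4875 1.9875; 1.9875 26.7375]
tr(P') = 56.2250


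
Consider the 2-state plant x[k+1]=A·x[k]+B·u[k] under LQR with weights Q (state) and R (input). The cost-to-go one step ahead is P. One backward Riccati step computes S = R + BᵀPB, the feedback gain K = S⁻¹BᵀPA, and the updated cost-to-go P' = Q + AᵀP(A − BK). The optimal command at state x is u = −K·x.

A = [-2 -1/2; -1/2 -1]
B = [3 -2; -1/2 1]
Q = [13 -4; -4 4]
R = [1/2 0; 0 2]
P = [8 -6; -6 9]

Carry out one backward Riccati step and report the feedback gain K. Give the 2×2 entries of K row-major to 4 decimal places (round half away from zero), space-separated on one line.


-0.8329 -0.4475 -0.4510 -0.6602

BᵀP = [27.0000 -22.5000; -22.0000 21.0000]
S = R + BᵀPB = [1/2 0; 0 2] + [92.2500 -76.5000; -76.5000 65.0000] = [92.7500 -76.5000; -76.5000 67.0000]
BᵀPA = [-42.7500 9.0000; 33.5000 -10.0000]
K = S⁻¹·BᵀPA = [-0.8329 -0.4475; -0.4510 -0.6602]
A−BK = [-0.4033 -0.4779; -0.4655 -0.5635]
AᵀP(A−BK) = [1.7521 1.9862; 1.9862 2.4254]
P' = Q + AᵀP(A−BK) = [14.7521 -2.0138; -2.0138 6.4254]
tr(P') = 21.1775


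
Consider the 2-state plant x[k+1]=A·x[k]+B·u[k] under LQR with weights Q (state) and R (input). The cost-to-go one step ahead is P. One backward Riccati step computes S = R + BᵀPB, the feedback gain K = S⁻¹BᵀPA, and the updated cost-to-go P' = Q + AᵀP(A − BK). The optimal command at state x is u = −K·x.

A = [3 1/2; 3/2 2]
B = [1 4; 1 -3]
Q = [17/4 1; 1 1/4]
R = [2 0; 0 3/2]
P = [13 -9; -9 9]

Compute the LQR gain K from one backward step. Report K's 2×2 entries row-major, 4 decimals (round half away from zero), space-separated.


BᵀP = [4.0000 0.0000; 79.0000 -63.0000]
S = R + BᵀPB = [2 0; 0 3/2] + [4.0000 16.0000; 16.0000 505.0000] = [6.0000 16.0000; 16.0000 506.5000]
BᵀPA = [12.0000 2.0000; 142.5000 -86.5000]
K = S⁻¹·BᵀPA = [1.3647 0.8613; 0.2382 -0.1980]
A−BK = [0.6824 0.4307; 0.8500 0.5447]
AᵀP(A−BK) = [5.9254 3.6277; 3.6277 2.4015]
P' = Q + AᵀP(A−BK) = [10.1754 4.6277; 4.6277 2.6515]
tr(P') = 12.8268

1.3647 0.8613 0.2382 -0.1980


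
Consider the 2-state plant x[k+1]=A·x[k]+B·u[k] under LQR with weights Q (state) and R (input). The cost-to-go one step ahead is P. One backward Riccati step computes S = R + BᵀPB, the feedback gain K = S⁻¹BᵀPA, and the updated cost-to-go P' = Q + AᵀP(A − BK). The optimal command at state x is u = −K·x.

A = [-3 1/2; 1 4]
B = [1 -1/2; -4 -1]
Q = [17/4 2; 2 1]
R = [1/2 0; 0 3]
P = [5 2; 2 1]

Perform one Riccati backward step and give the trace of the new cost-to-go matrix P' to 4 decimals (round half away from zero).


BᵀP = [-3.0000 -2.0000; -4.5000 -2.0000]
S = R + BᵀPB = [1/2 0; 0 3] + [5.0000 3.5000; 3.5000 4.2500] = [5.5000 3.5000; 3.5000 7.2500]
BᵀPA = [7.0000 -9.5000; 11.5000 -10.2500]
K = S⁻¹·BᵀPA = [0.3801 -1.1946; 1.4027 -0.8371]
A−BK = [-2.6787 1.2760; 3.9231 -1.6154]
AᵀP(A−BK) = [15.2081 -8.5113; -8.5113 5.3213]
P' = Q + AᵀP(A−BK) = [19.4581 -6.5113; -6.5113 6.3213]
tr(P') = 25.7794

25.7794


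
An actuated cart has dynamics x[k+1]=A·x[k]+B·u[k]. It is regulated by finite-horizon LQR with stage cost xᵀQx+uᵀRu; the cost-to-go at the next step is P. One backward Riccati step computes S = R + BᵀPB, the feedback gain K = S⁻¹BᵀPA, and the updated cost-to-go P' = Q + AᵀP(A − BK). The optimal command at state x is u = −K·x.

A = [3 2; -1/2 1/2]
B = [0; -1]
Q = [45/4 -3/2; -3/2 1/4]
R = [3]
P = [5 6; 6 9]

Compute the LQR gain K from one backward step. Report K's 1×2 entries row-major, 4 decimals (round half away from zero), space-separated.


BᵀP = [-6.0000 -9.0000]
S = R + BᵀPB = [3] + [9.0000] = [12.0000]
BᵀPA = [-13.5000 -16.5000]
K = S⁻¹·BᵀPA = [-1.1250 -1.3750]
A−BK = [3.0000 2.0000; -1.6250 -0.8750]
AᵀP(A−BK) = [14.0625 12.1875; 12.1875 11.5625]
P' = Q + AᵀP(A−BK) = [25.3125 10.6875; 10.6875 11.8125]
tr(P') = 37.1250

-1.1250 -1.3750


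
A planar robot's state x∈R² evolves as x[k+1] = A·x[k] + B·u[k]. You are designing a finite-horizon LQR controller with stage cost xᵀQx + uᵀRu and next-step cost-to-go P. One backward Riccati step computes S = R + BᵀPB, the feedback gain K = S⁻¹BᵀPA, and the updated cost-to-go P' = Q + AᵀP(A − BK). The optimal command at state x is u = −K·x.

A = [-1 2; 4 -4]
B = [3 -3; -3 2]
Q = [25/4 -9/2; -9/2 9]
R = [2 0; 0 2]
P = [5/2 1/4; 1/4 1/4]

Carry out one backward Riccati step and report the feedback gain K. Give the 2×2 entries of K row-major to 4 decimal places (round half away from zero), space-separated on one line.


-0.3354 0.4472 -0.0352 -0.1753

BᵀP = [6.7500 0.0000; -7.0000 -0.2500]
S = R + BᵀPB = [2 0; 0 2] + [20.2500 -20.2500; -20.2500 20.5000] = [22.2500 -20.2500; -20.2500 22.5000]
BᵀPA = [-6.7500 13.5000; 6.0000 -13.0000]
K = S⁻¹·BᵀPA = [-0.3354 0.4472; -0.0352 -0.1753]
A−BK = [-0.0994 0.1325; 3.0642 -2.3078]
AᵀP(A−BK) = [2.4472 -1.9296; -1.9296 1.6839]
P' = Q + AᵀP(A−BK) = [8.6972 -6.4296; -6.4296 10.6839]
tr(P') = 19.3811


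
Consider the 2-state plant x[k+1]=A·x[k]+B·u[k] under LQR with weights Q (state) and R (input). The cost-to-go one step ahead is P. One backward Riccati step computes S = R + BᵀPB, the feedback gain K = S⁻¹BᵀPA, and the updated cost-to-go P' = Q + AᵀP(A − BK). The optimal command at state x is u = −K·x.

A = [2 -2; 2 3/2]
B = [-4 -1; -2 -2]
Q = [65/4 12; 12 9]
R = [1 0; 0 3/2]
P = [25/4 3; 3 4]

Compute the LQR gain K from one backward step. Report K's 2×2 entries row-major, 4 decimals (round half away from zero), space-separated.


-0.4022 0.6715 -0.5019 -1.1099

BᵀP = [-31.0000 -20.0000; -12.2500 -11.0000]
S = R + BᵀPB = [1 0; 0 3/2] + [164.0000 71.0000; 71.0000 34.2500] = [165.0000 71.0000; 71.0000 35.7500]
BᵀPA = [-102.0000 32.0000; -46.5000 8.0000]
K = S⁻¹·BᵀPA = [-0.4022 0.6715; -0.5019 -1.1099]
A−BK = [-0.1108 -0.4238; 0.1918 0.6233]
AᵀP(A−BK) = [0.6360 0.8860; 0.8860 3.3903]
P' = Q + AᵀP(A−BK) = [16.8860 12.8860; 12.8860 12.3903]
tr(P') = 29.2762


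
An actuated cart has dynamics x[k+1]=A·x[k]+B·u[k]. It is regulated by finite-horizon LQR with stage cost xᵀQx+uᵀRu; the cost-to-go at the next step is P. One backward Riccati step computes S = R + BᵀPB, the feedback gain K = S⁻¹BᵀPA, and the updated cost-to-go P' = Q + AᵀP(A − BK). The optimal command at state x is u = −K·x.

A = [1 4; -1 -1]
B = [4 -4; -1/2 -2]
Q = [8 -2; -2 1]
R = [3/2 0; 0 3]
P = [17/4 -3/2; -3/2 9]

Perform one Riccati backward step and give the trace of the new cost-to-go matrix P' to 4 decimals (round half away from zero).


BᵀP = [17.7500 -10.5000; -14.0000 -12.0000]
S = R + BᵀPB = [3/2 0; 0 3] + [76.2500 -50.0000; -50.0000 80.0000] = [77.7500 -50.0000; -50.0000 83.0000]
BᵀPA = [28.2500 81.5000; -2.0000 -44.0000]
K = S⁻¹·BᵀPA = [0.5678 1.1546; 0.3180 0.1654]
A−BK = [0.0006 0.0433; -0.0802 -0.0918]
AᵀP(A−BK) = [0.8449 1.2129; 1.2129 2.1776]
P' = Q + AᵀP(A−BK) = [8.8449 -0.7871; -0.7871 3.1776]
tr(P') = 12.0225

12.0225


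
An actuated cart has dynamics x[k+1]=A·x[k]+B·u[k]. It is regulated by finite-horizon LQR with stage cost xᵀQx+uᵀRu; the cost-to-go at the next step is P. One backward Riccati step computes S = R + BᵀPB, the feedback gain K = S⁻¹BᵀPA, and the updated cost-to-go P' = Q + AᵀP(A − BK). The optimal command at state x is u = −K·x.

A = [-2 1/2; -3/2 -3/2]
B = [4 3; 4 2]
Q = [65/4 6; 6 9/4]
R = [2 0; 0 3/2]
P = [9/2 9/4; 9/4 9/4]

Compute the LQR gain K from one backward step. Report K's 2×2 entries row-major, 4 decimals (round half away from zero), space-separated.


BᵀP = [27.0000 18.0000; 18.0000 11.2500]
S = R + BᵀPB = [2 0; 0 3/2] + [180.0000 117.0000; 117.0000 76.5000] = [182.0000 117.0000; 117.0000 78.0000]
BᵀPA = [-81.0000 -13.5000; -52.8750 -7.8750]
K = S⁻¹·BᵀPA = [-0.2596 -0.2596; -0.2885 0.2885]
A−BK = [-0.0962 0.6731; 0.1154 -1.0385]
AᵀP(A−BK) = [0.2813 -0.1514; -0.1514 1.5793]
P' = Q + AᵀP(A−BK) = [16.5313 5.8486; 5.8486 3.8293]
tr(P') = 20.3606

-0.2596 -0.2596 -0.2885 0.2885


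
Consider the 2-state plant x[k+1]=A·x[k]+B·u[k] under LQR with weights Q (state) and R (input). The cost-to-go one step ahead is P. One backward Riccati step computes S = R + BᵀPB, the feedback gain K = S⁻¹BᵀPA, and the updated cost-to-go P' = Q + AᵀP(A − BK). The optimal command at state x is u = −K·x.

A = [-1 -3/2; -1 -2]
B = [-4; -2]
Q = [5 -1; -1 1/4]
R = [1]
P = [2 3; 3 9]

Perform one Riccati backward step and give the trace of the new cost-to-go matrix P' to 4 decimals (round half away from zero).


8.1261

BᵀP = [-14.0000 -30.0000]
S = R + BᵀPB = [1] + [116.0000] = [117.0000]
BᵀPA = [44.0000 81.0000]
K = S⁻¹·BᵀPA = [0.3761 0.6923]
A−BK = [0.5043 1.2692; -0.2479 -0.6154]
AᵀP(A−BK) = [0.4530 1.0385; 1.0385 2.4231]
P' = Q + AᵀP(A−BK) = [5.4530 0.0385; 0.0385 2.6731]
tr(P') = 8.1261


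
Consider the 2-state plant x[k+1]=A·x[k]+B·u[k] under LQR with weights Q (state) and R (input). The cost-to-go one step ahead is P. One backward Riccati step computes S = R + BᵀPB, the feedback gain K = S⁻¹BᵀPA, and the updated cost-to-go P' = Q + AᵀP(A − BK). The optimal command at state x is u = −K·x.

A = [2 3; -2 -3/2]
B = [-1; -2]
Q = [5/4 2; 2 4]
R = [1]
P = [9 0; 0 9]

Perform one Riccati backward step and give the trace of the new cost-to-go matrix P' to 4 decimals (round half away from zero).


171.4565

BᵀP = [-9.0000 -18.0000]
S = R + BᵀPB = [1] + [45.0000] = [46.0000]
BᵀPA = [18.0000 0.0000]
K = S⁻¹·BᵀPA = [0.3913 0.0000]
A−BK = [2.3913 3.0000; -1.2174 -1.5000]
AᵀP(A−BK) = [64.9565 81.0000; 81.0000 101.2500]
P' = Q + AᵀP(A−BK) = [66.2065 83.0000; 83.0000 105.2500]
tr(P') = 171.4565


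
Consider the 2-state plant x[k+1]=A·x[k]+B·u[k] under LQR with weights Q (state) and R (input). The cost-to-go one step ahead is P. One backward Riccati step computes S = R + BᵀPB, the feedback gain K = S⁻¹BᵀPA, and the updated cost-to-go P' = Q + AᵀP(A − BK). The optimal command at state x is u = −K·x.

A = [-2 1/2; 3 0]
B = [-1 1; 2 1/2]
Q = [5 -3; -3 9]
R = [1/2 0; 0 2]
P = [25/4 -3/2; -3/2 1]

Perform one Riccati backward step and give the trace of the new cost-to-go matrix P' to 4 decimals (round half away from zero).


BᵀP = [-9.2500 3.5000; 5.5000 -1.0000]
S = R + BᵀPB = [1/2 0; 0 2] + [16.2500 -7.5000; -7.5000 5.0000] = [16.7500 -7.5000; -7.5000 7.0000]
BᵀPA = [29.0000 -4.6250; -14.0000 2.7500]
K = S⁻¹·BᵀPA = [1.6066 -0.1926; -0.2787 0.1865]
A−BK = [-0.1148 0.1209; -0.0738 0.2920]
AᵀP(A−BK) = [1.5082 -0.3033; -0.3033 0.1588]
P' = Q + AᵀP(A−BK) = [6.5082 -3.3033; -3.3033 9.1588]
tr(P') = 15.6670

15.6670


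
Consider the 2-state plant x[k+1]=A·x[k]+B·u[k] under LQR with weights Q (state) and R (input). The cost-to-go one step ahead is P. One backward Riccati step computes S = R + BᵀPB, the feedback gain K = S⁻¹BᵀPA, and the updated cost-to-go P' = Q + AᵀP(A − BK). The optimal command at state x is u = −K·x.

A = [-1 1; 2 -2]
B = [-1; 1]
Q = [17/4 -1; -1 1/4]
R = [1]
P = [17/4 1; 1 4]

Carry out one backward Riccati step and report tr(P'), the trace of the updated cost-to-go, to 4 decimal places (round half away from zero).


13.3966

BᵀP = [-3.2500 3.0000]
S = R + BᵀPB = [1] + [6.2500] = [7.2500]
BᵀPA = [9.2500 -9.2500]
K = S⁻¹·BᵀPA = [1.2759 -1.2759]
A−BK = [0.2759 -0.2759; 0.7241 -0.7241]
AᵀP(A−BK) = [4.4483 -4.4483; -4.4483 4.4483]
P' = Q + AᵀP(A−BK) = [8.6983 -5.4483; -5.4483 4.6983]
tr(P') = 13.3966


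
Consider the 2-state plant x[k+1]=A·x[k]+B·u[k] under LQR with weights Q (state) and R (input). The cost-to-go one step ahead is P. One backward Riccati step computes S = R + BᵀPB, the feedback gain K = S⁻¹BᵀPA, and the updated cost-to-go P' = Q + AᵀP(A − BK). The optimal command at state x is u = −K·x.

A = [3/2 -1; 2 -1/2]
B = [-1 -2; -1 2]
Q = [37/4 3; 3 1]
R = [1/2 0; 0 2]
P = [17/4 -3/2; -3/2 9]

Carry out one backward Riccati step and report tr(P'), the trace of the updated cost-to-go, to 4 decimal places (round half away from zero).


12.0303

BᵀP = [-2.7500 -7.5000; -11.5000 21.0000]
S = R + BᵀPB = [1/2 0; 0 2] + [10.2500 -9.5000; -9.5000 65.0000] = [10.7500 -9.5000; -9.5000 67.0000]
BᵀPA = [-19.1250 6.5000; 24.7500 1.0000]
K = S⁻¹·BᵀPA = [-1.6607 0.7063; 0.1339 0.1151]
A−BK = [0.1071 -0.0635; 0.0714 -0.0238]
AᵀP(A−BK) = [1.4866 -0.5893; -0.5893 0.2937]
P' = Q + AᵀP(A−BK) = [10.7366 2.4107; 2.4107 1.2937]
tr(P') = 12.0303


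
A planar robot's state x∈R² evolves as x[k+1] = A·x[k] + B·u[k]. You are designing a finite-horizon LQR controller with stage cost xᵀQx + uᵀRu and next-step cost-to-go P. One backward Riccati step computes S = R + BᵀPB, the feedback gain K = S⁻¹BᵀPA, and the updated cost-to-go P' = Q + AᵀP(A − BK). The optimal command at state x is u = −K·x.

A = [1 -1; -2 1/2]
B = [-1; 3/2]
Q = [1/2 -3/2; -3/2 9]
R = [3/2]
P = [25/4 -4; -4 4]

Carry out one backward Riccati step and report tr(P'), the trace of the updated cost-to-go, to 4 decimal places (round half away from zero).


BᵀP = [-12.2500 10.0000]
S = R + BᵀPB = [3/2] + [27.2500] = [28.7500]
BᵀPA = [-32.2500 17.2500]
K = S⁻¹·BᵀPA = [-1.1217 0.6000]
A−BK = [-0.1217 -0.4000; -0.3174 -0.4000]
AᵀP(A−BK) = [2.0739 -0.9000; -0.9000 0.9000]
P' = Q + AᵀP(A−BK) = [2.5739 -2.4000; -2.4000 9.9000]
tr(P') = 12.4739

12.4739


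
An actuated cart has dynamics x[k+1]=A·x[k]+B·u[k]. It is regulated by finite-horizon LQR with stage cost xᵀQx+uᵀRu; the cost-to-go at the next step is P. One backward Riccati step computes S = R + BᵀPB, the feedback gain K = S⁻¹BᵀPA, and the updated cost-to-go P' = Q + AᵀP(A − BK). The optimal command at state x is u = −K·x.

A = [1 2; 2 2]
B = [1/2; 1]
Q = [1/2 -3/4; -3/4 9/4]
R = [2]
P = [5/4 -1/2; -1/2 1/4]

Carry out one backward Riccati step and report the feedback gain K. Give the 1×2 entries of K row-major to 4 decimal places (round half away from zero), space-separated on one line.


BᵀP = [0.1250 0.0000]
S = R + BᵀPB = [2] + [0.0625] = [2.0625]
BᵀPA = [0.1250 0.2500]
K = S⁻¹·BᵀPA = [0.0606 0.1212]
A−BK = [0.9697 1.9394; 1.9394 1.8788]
AᵀP(A−BK) = [0.2424 0.4848; 0.4848 1.9697]
P' = Q + AᵀP(A−BK) = [0.7424 -0.2652; -0.2652 4.2197]
tr(P') = 4.9621

0.0606 0.1212


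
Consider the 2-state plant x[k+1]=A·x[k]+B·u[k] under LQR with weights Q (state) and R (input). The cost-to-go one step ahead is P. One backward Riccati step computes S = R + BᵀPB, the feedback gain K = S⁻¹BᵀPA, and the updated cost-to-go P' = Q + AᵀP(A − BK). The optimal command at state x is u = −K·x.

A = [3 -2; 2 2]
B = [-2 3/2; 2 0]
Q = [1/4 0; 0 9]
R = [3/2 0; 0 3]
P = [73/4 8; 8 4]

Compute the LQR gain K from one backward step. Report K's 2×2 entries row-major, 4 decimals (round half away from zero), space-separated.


BᵀP = [-20.5000 -8.0000; 27.3750 12.0000]
S = R + BᵀPB = [3/2 0; 0 3] + [25.0000 -30.7500; -30.7500 41.0625] = [26.5000 -30.7500; -30.7500 44.0625]
BᵀPA = [-77.5000 25.0000; 106.1250 -30.7500]
K = S⁻¹·BᵀPA = [-0.6821 0.7024; 1.9325 -0.2077]
A−BK = [-1.2630 -0.2837; 3.3643 0.5952]
AᵀP(A−BK) = [18.3014 -1.0232; -1.0232 1.0536]
P' = Q + AᵀP(A−BK) = [18.5514 -1.0232; -1.0232 10.0536]
tr(P') = 28.6050

-0.6821 0.7024 1.9325 -0.2077


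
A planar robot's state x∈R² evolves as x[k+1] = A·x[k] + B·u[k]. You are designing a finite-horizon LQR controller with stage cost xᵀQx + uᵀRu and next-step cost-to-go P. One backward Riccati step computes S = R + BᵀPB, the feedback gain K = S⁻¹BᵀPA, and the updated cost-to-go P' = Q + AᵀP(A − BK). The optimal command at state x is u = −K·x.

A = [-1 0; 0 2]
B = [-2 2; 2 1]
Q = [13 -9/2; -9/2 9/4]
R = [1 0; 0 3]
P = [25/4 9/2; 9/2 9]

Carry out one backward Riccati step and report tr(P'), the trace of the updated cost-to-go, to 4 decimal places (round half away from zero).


17.2828

BᵀP = [-3.5000 9.0000; 17.0000 18.0000]
S = R + BᵀPB = [1 0; 0 3] + [25.0000 2.0000; 2.0000 52.0000] = [26.0000 2.0000; 2.0000 55.0000]
BᵀPA = [3.5000 18.0000; -17.0000 36.0000]
K = S⁻¹·BᵀPA = [0.1588 0.6438; -0.3149 0.6311]
A−BK = [-0.0526 0.0252; -0.0028 0.0813]
AᵀP(A−BK) = [0.3413 -0.5238; -0.5238 1.6914]
P' = Q + AᵀP(A−BK) = [13.3413 -5.0238; -5.0238 3.9414]
tr(P') = 17.2828
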